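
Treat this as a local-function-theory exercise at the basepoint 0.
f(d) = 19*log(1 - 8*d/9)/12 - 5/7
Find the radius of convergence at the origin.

Branch term (19/12)*log(1 - d/(9/8)): its argument vanishes at d = 9/8, a logarithmic branch point, modulus 9/8.
The radius of convergence is the smallest modulus among the singular points: 9/8.

The radius of convergence is 9/8.


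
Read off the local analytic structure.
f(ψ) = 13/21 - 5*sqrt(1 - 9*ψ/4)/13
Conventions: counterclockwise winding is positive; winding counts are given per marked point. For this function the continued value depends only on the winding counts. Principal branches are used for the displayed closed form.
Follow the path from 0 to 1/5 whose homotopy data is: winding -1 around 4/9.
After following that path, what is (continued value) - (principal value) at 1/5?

The rational part is single-valued and drops out of the difference; each branch term changes only by its own monodromy.
(-5/13)*sqrt(1 - ψ/(4/9)): winding -1 is odd, the square root flips sign, contributing -2*(-5/13)*sqrt(1 - (1/5)/(4/9)) = -2*(-5/13)*sqrt(11/20) = (1/13)*sqrt(55).
Summing the contributions at ψ = 1/5 gives (1/13)*sqrt(55).

Continued minus principal equals (1/13)*sqrt(55).


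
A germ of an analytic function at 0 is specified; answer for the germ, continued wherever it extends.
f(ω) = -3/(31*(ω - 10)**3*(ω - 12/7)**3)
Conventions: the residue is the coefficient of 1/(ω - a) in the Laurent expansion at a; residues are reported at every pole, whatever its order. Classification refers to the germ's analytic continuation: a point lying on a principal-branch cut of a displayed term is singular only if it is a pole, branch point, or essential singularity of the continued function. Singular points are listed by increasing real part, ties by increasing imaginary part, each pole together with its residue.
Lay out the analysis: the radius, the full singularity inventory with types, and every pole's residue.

Denominator factor (ω - 10)^3: pole of order 3 at 10, modulus 10.
Denominator factor (ω - 12/7)^3: pole of order 3 at 12/7, modulus 12/7.
The radius of convergence is the smallest modulus among the singular points: 12/7.
At the order-3 pole 12/7 set g(ω) = (ω - (12/7))^3*f(ω) = -3/(31*(ω - 10)**3).
Order-3 pole: residue = g''(a)/2; g''(12/7) = 151263/5086764952, so the residue is 151263/10173529904.
At the order-3 pole 10 set g(ω) = (ω - (10))^3*f(ω) = -3/(31*(ω - 12/7)**3).
Order-3 pole: residue = g''(a)/2; g''(10) = -151263/5086764952, so the residue is -151263/10173529904.
List the singular points by increasing real part (a conjugate pair: the negative imaginary part first).

Radius of convergence at 0: 12/7.
At 12/7: a pole of order 3; residue 151263/10173529904.
At 10: a pole of order 3; residue -151263/10173529904.


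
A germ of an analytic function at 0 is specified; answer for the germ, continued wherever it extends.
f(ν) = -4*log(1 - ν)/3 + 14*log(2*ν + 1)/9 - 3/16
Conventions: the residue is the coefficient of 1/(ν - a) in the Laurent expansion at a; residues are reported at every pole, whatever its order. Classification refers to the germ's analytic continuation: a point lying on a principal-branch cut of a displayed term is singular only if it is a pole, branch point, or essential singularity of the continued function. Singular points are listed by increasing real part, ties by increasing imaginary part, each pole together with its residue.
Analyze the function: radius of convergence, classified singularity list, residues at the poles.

Branch term (-4/3)*log(1 - ν/(1)): its argument vanishes at ν = 1, a logarithmic branch point, modulus 1.
Branch term (14/9)*log(1 - ν/(-1/2)): its argument vanishes at ν = -1/2, a logarithmic branch point, modulus 1/2.
The radius of convergence is the smallest modulus among the singular points: 1/2.
List the singular points by increasing real part (a conjugate pair: the negative imaginary part first).

Radius of convergence at 0: 1/2.
At -1/2: a logarithmic branch point.
At 1: a logarithmic branch point.


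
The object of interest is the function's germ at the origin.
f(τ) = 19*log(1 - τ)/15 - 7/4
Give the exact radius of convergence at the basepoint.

The radius of convergence is 1.

Branch term (19/15)*log(1 - τ/(1)): its argument vanishes at τ = 1, a logarithmic branch point, modulus 1.
The radius of convergence is the smallest modulus among the singular points: 1.


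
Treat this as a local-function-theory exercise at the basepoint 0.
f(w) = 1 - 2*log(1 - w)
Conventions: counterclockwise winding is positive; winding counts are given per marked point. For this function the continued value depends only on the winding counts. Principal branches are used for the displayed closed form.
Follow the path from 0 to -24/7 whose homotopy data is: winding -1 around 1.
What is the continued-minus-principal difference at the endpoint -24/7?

Continued minus principal equals (4)*pi*i.

The rational part is single-valued and drops out of the difference; each branch term changes only by its own monodromy.
(-2)*log(1 - w/(1)): each positive loop around 1 adds 2*pi*i to the log, so winding -1 contributes (-2)*(-1)*2*pi*i = (4)*pi*i.
Summing the contributions at w = -24/7 gives (4)*pi*i.


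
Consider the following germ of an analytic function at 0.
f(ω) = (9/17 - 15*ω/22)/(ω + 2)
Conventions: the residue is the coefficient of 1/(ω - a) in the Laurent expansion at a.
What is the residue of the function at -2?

At the order-1 pole -2 set g(ω) = (ω - (-2))*f(ω) = 9/17 - 15*ω/22.
Simple pole: residue = g(a) at a = -2, which is 354/187.

The residue is 354/187.


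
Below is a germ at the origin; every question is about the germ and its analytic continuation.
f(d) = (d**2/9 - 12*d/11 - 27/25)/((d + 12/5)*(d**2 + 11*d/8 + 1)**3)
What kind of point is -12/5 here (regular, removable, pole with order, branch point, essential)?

The denominator factor d + 12/5 vanishes at -12/5 and appears to the power 1; the numerator there equals 599/275, nonzero, and no other factor vanishes.
Hence a pole whose order is the multiplicity, 1.

The point is a pole of order 1.


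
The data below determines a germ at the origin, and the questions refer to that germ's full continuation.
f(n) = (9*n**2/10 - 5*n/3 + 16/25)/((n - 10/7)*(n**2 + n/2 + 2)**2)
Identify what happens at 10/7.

The denominator factor n - 10/7 vanishes at 10/7 and appears to the power 1; the numerator there equals 352/3675, nonzero, and no other factor vanishes.
Hence a pole whose order is the multiplicity, 1.

The point is a pole of order 1.


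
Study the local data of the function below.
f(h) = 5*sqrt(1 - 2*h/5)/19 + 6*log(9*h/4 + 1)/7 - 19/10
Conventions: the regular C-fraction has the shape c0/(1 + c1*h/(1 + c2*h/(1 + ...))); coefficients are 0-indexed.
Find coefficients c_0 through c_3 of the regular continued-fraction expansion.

Taylor coefficients (expand at 0): a_0 = -311/190, a_1 = 499/266, a_2 = -23141/10640, a_3 = 346163/106400.
c0 = a_0 = -311/190. Peel one level at a time: if S = 1 + c*h/S' with S'(0) = 1, then c is the h-coefficient of S and S' = c*h/(S - 1).
S_1 = c0/f = 1 + (2495/2177)*h + (-577757/37914632)*h^2 + ...; c1 = 2495/2177.
S_2 = c1*h/(S_1 - 1) = 1 + (577757/43452920)*h + (-155435467/398401600)*h^2 + ...; c2 = 577757/43452920.
S_3 = c2*h/(S_2 - 1) = 1 + (338383011659/11532029720)*h + ...; c3 = 338383011659/11532029720.

The regular C-fraction coefficients are [-311/190, 2495/2177, 577757/43452920, 338383011659/11532029720].


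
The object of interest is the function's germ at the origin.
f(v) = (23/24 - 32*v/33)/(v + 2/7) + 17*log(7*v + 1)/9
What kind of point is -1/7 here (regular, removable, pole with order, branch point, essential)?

The point is a logarithmic branch point.

The term (17/9)*log(1 - v/(-1/7)) has argument 1 - -1/7/(-1/7) = 0 at -1/7: a logarithmic (infinitely-sheeted) branch point; the remaining terms are analytic or single-valued there.


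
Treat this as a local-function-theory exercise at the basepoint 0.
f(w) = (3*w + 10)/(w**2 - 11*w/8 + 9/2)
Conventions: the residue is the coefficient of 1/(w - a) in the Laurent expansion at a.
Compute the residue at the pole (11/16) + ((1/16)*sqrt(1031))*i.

The factor w**2 - 11*w/8 + 9/2 splits as (w - a)(w - a') with a = (11/16) + ((1/16)*sqrt(1031))*i, a' = (11/16) - ((1/16)*sqrt(1031))*i. At the order-1 pole a set g(w) = (w - a)*f(w) = [3*w + 10] / (w - a').
Simple pole: residue = g(a) at a = (11/16) + ((1/16)*sqrt(1031))*i, which is (3/2) - ((193/2062)*sqrt(1031))*i.

The residue is (3/2) - ((193/2062)*sqrt(1031))*i.


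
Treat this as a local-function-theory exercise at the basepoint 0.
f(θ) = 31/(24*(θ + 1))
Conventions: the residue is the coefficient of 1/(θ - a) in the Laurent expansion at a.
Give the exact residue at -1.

At the order-1 pole -1 set g(θ) = (θ - (-1))*f(θ) = 31/24.
Simple pole: residue = g(a) at a = -1, which is 31/24.

The residue is 31/24.


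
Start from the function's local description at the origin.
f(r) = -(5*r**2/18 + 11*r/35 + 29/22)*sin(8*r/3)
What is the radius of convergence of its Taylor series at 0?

The radius of convergence is infinite.

The factor -sin(8*r/3) is entire and contributes no finite singular point.
The polynomial part has no poles.
No finite singular points: the Taylor series at 0 converges everywhere.


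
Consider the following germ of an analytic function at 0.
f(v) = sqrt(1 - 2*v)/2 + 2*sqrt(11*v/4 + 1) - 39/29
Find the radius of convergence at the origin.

Branch term (1/2)*sqrt(1 - v/(1/2)): its argument vanishes at v = 1/2, a square-root branch point, modulus 1/2.
Branch term (2)*sqrt(1 - v/(-4/11)): its argument vanishes at v = -4/11, a square-root branch point, modulus 4/11.
The radius of convergence is the smallest modulus among the singular points: 4/11.

The radius of convergence is 4/11.


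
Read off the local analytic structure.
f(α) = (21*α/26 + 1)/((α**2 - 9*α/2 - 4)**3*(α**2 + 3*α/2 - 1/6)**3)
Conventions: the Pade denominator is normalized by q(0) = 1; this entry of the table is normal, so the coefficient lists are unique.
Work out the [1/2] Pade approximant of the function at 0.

The Pade approximant has numerator coefficients [27/8, -1471145409/469911104]; denominator coefficients [1, -28646847/1129594, 3240941073/18073504].

Taylor coefficients needed (expand at 0): a_0 = 27/8, a_1 = 68607/832, a_2 = 4945455/3328, a_3 = 609662457/26624.
Write the denominator as Q(α) = 1 + q1*α + q2*α^2. Requiring Q*f - P = O(α^4) with deg P <= 1 kills the coefficients of α^2..α^3 in Q*f:
  α^2: a_2 + q1*a_1 + q2*a_0 = 0, i.e. 4945455/3328 + (68607/832)*q1 + (27/8)*q2 = 0.
  α^3: a_3 + q1*a_2 + q2*a_1 = 0, i.e. 609662457/26624 + (4945455/3328)*q1 + (68607/832)*q2 = 0.
Solving this linear system: q1 = -28646847/1129594, q2 = 3240941073/18073504.
The numerator is Q*f truncated at degree 1: P0 = a_0 = 27/8; P1 = a_1 + q1*a_0 = -1471145409/469911104.


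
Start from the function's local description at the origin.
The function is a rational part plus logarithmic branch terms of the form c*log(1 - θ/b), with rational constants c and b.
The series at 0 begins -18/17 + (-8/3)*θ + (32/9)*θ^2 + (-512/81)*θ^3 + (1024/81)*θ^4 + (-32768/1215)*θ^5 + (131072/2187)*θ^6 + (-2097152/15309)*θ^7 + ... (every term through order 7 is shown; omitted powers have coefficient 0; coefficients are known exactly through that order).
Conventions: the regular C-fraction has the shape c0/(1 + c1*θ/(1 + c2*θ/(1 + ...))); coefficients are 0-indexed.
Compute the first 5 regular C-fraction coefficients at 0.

The regular C-fraction coefficients are [-18/17, -68/27, 104/27, 2/13, 46/39].

Taylor coefficients (read off): a_0 = -18/17, a_1 = -8/3, a_2 = 32/9, a_3 = -512/81, a_4 = 1024/81.
c0 = a_0 = -18/17. Peel one level at a time: if S = 1 + c*θ/S' with S'(0) = 1, then c is the θ-coefficient of S and S' = c*θ/(S - 1).
S_1 = c0/f = 1 + (-68/27)*θ + (7072/729)*θ^2 + ...; c1 = -68/27.
S_2 = c1*θ/(S_1 - 1) = 1 + (104/27)*θ + (-16/27)*θ^2 + ...; c2 = 104/27.
S_3 = c2*θ/(S_2 - 1) = 1 + (2/13)*θ + (-92/507)*θ^2 + ...; c3 = 2/13.
S_4 = c3*θ/(S_3 - 1) = 1 + (46/39)*θ + ...; c4 = 46/39.


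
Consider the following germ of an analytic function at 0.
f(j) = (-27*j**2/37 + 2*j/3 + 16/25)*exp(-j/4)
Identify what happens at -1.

The point is a regular point.

There is no denominator, hence no pole anywhere.
The factor exp(-j/4) is entire.
So the germ continues analytically to -1.


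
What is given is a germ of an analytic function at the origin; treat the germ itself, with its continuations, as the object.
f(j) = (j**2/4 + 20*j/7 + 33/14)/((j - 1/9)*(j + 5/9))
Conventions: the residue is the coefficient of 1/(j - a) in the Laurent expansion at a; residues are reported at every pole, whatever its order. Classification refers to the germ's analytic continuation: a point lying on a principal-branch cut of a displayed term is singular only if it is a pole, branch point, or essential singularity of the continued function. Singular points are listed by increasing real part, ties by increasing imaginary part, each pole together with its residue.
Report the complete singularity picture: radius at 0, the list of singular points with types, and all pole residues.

Radius of convergence at 0: 1/9.
At -5/9: a pole of order 1; residue -1921/1512.
At 1/9: a pole of order 1; residue 6073/1512.

Denominator factor (j - 1/9): pole of order 1 at 1/9, modulus 1/9.
Denominator factor (j + 5/9): pole of order 1 at -5/9, modulus 5/9.
The radius of convergence is the smallest modulus among the singular points: 1/9.
At the order-1 pole -5/9 set g(j) = (j - (-5/9))*f(j) = (j**2/4 + 20*j/7 + 33/14)/(j - 1/9).
Simple pole: residue = g(a) at a = -5/9, which is -1921/1512.
At the order-1 pole 1/9 set g(j) = (j - (1/9))*f(j) = (j**2/4 + 20*j/7 + 33/14)/(j + 5/9).
Simple pole: residue = g(a) at a = 1/9, which is 6073/1512.
List the singular points by increasing real part (a conjugate pair: the negative imaginary part first).


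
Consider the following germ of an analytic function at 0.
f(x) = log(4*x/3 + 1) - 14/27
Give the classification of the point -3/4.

The point is a logarithmic branch point.

The term (1)*log(1 - x/(-3/4)) has argument 1 - -3/4/(-3/4) = 0 at -3/4: a logarithmic (infinitely-sheeted) branch point; the remaining terms are analytic or single-valued there.


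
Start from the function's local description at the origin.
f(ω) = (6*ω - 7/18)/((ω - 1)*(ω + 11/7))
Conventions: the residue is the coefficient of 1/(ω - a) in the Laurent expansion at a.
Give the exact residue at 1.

At the order-1 pole 1 set g(ω) = (ω - (1))*f(ω) = (6*ω - 7/18)/(ω + 11/7).
Simple pole: residue = g(a) at a = 1, which is 707/324.

The residue is 707/324.


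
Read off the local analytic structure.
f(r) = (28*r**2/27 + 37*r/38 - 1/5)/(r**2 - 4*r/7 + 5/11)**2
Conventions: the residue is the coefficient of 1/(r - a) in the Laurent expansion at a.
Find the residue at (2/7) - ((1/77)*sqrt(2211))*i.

The residue is ((1329664/103628565)*sqrt(2211))*i.

The factor r**2 - 4*r/7 + 5/11 splits as (r - a)(r - a') with a = (2/7) - ((1/77)*sqrt(2211))*i, a' = (2/7) + ((1/77)*sqrt(2211))*i. At the order-2 pole a set g(r) = (r - a)^2*f(r) = [28*r**2/27 + 37*r/38 - 1/5] / (r - a')^2.
Order-2 pole: residue = g'(a); g'((2/7) - ((1/77)*sqrt(2211))*i) = ((1329664/103628565)*sqrt(2211))*i, so the residue is ((1329664/103628565)*sqrt(2211))*i.


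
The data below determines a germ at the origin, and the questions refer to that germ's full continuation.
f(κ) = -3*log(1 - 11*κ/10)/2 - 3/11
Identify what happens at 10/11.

The point is a logarithmic branch point.

The term (-3/2)*log(1 - κ/(10/11)) has argument 1 - 10/11/(10/11) = 0 at 10/11: a logarithmic (infinitely-sheeted) branch point; the remaining terms are analytic or single-valued there.


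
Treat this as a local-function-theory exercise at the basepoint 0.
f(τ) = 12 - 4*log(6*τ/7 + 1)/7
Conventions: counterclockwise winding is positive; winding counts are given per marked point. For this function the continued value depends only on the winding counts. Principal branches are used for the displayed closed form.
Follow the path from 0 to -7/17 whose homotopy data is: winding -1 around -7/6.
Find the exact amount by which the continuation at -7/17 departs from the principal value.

Continued minus principal equals (8/7)*pi*i.

The rational part is single-valued and drops out of the difference; each branch term changes only by its own monodromy.
(-4/7)*log(1 - τ/(-7/6)): each positive loop around -7/6 adds 2*pi*i to the log, so winding -1 contributes (-4/7)*(-1)*2*pi*i = (8/7)*pi*i.
Summing the contributions at τ = -7/17 gives (8/7)*pi*i.


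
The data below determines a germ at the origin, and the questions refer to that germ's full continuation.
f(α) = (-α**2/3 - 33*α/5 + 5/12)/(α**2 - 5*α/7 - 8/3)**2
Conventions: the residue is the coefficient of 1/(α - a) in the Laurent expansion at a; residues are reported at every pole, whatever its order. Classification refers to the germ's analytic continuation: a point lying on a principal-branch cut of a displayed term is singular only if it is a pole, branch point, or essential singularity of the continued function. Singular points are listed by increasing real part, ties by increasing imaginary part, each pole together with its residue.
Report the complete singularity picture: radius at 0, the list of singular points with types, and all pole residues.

Denominator factor (α**2 - 5*α/7 - 8/3)^2: discriminant 1643/147, real irrational roots 5/14 + (1/42)*sqrt(4929) and 5/14 - (1/42)*sqrt(4929); poles of order 2, moduli 5/14 + (1/42)*sqrt(4929) and -5/14 + (1/42)*sqrt(4929).
The radius of convergence is the smallest modulus among the singular points: -5/14 + (1/42)*sqrt(4929).
The factor α**2 - 5*α/7 - 8/3 splits as (α - a)(α - a') with a = 5/14 - (1/42)*sqrt(4929), a' = 5/14 + (1/42)*sqrt(4929). At the order-2 pole a set g(α) = (α - a)^2*f(α) = [-α**2/3 - 33*α/5 + 5/12] / (α - a')^2.
Order-2 pole: residue = g'(a); g'(5/14 - (1/42)*sqrt(4929)) = -(245/305598)*sqrt(4929), so the residue is -(245/305598)*sqrt(4929).
The factor α**2 - 5*α/7 - 8/3 splits as (α - a)(α - a') with a = 5/14 + (1/42)*sqrt(4929), a' = 5/14 - (1/42)*sqrt(4929). At the order-2 pole a set g(α) = (α - a)^2*f(α) = [-α**2/3 - 33*α/5 + 5/12] / (α - a')^2.
Order-2 pole: residue = g'(a); g'(5/14 + (1/42)*sqrt(4929)) = (245/305598)*sqrt(4929), so the residue is (245/305598)*sqrt(4929).
List the singular points by increasing real part (a conjugate pair: the negative imaginary part first).

Radius of convergence at 0: -5/14 + (1/42)*sqrt(4929).
At 5/14 - (1/42)*sqrt(4929): a pole of order 2; residue -(245/305598)*sqrt(4929).
At 5/14 + (1/42)*sqrt(4929): a pole of order 2; residue (245/305598)*sqrt(4929).


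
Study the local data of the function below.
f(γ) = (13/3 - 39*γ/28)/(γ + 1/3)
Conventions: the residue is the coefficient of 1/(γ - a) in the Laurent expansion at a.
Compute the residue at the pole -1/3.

At the order-1 pole -1/3 set g(γ) = (γ - (-1/3))*f(γ) = 13/3 - 39*γ/28.
Simple pole: residue = g(a) at a = -1/3, which is 403/84.

The residue is 403/84.


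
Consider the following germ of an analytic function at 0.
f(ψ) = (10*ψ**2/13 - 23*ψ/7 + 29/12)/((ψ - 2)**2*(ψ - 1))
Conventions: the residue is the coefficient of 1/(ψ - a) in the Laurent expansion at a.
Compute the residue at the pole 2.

At the order-2 pole 2 set g(ψ) = (ψ - (2))^2*f(ψ) = (10*ψ**2/13 - 23*ψ/7 + 29/12)/(ψ - 1).
Order-2 pole: residue = g'(a); g'(2) = 73/84, so the residue is 73/84.

The residue is 73/84.


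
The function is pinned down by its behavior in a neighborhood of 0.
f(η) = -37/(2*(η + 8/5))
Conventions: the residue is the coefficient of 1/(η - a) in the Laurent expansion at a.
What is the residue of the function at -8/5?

The residue is -37/2.

At the order-1 pole -8/5 set g(η) = (η - (-8/5))*f(η) = -37/2.
Simple pole: residue = g(a) at a = -8/5, which is -37/2.


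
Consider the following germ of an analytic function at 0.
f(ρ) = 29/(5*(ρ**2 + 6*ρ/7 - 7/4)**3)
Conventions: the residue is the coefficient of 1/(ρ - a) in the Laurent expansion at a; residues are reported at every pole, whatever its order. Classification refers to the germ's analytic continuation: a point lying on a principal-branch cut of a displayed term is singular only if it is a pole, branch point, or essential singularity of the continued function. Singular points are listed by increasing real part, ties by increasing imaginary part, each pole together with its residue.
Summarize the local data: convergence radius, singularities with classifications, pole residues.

Denominator factor (ρ**2 + 6*ρ/7 - 7/4)^3: discriminant 379/49, real irrational roots -3/7 + (1/14)*sqrt(379) and -3/7 - (1/14)*sqrt(379); poles of order 3, moduli -3/7 + (1/14)*sqrt(379) and 3/7 + (1/14)*sqrt(379).
The radius of convergence is the smallest modulus among the singular points: -3/7 + (1/14)*sqrt(379).
The factor ρ**2 + 6*ρ/7 - 7/4 splits as (ρ - a)(ρ - a') with a = -3/7 - (1/14)*sqrt(379), a' = -3/7 + (1/14)*sqrt(379). At the order-3 pole a set g(ρ) = (ρ - a)^3*f(ρ) = [29/5] / (ρ - a')^3.
Order-3 pole: residue = g''(a)/2; g''(-3/7 - (1/14)*sqrt(379)) = -(5848836/272199695)*sqrt(379), so the residue is -(2924418/272199695)*sqrt(379).
The factor ρ**2 + 6*ρ/7 - 7/4 splits as (ρ - a)(ρ - a') with a = -3/7 + (1/14)*sqrt(379), a' = -3/7 - (1/14)*sqrt(379). At the order-3 pole a set g(ρ) = (ρ - a)^3*f(ρ) = [29/5] / (ρ - a')^3.
Order-3 pole: residue = g''(a)/2; g''(-3/7 + (1/14)*sqrt(379)) = (5848836/272199695)*sqrt(379), so the residue is (2924418/272199695)*sqrt(379).
List the singular points by increasing real part (a conjugate pair: the negative imaginary part first).

Radius of convergence at 0: -3/7 + (1/14)*sqrt(379).
At -3/7 - (1/14)*sqrt(379): a pole of order 3; residue -(2924418/272199695)*sqrt(379).
At -3/7 + (1/14)*sqrt(379): a pole of order 3; residue (2924418/272199695)*sqrt(379).


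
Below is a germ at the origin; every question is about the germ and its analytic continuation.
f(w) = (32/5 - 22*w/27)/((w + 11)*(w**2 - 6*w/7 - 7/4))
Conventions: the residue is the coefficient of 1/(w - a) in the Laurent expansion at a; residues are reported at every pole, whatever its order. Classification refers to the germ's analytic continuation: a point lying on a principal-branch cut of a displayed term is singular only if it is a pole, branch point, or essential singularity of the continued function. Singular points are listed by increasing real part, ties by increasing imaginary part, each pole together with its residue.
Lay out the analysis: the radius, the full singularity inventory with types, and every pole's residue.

Radius of convergence at 0: -3/7 + (1/14)*sqrt(379).
At -11: a pole of order 1; residue 58072/486405.
At 3/7 - (1/14)*sqrt(379): a pole of order 1; residue -29036/486405 - (374290/36869499)*sqrt(379).
At 3/7 + (1/14)*sqrt(379): a pole of order 1; residue -29036/486405 + (374290/36869499)*sqrt(379).


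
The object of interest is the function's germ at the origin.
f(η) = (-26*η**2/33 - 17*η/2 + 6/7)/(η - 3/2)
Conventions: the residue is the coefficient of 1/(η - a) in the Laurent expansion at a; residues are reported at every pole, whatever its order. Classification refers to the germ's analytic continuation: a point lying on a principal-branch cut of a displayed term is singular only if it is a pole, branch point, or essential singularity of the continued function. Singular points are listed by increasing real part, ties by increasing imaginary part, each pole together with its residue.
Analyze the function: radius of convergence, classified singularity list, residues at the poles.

Denominator factor (η - 3/2): pole of order 1 at 3/2, modulus 3/2.
The radius of convergence is the smallest modulus among the singular points: 3/2.
At the order-1 pole 3/2 set g(η) = (η - (3/2))*f(η) = -26*η**2/33 - 17*η/2 + 6/7.
Simple pole: residue = g(a) at a = 3/2, which is -4209/308.

Radius of convergence at 0: 3/2.
At 3/2: a pole of order 1; residue -4209/308.


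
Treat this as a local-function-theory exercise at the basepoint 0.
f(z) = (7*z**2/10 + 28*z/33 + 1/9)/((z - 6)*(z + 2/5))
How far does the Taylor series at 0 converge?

Denominator factor (z + 2/5): pole of order 1 at -2/5, modulus 2/5.
Denominator factor (z - 6): pole of order 1 at 6, modulus 6.
The radius of convergence is the smallest modulus among the singular points: 2/5.

The radius of convergence is 2/5.


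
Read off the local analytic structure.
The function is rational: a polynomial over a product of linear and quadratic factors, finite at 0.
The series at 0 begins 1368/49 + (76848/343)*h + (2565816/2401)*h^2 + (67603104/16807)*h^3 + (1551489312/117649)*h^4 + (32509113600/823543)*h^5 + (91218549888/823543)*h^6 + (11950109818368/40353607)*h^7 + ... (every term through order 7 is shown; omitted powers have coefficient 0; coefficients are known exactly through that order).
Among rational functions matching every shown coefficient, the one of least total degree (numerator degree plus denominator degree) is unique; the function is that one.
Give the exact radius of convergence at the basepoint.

No rational of total degree below 6 reproduces all 8 coefficients; solving the [2/4] Pade equations on them gives f(h) = (-13*h**2/8 + 17*h/12 + 19/8)/((h - 7/12)**2*(h - 1/2)**2), whose expansion matches every shown term.
Denominator factor (h - 7/12)^2: pole of order 2 at 7/12, modulus 7/12.
Denominator factor (h - 1/2)^2: pole of order 2 at 1/2, modulus 1/2.
The radius of convergence is the smallest modulus among the singular points: 1/2.

The radius of convergence is 1/2.


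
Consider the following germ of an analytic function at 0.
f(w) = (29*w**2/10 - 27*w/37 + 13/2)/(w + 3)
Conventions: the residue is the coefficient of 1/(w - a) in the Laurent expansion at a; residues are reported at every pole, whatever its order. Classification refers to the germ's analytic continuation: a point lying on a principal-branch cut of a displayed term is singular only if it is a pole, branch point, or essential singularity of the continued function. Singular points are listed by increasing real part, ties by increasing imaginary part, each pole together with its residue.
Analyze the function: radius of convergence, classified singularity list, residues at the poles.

Radius of convergence at 0: 3.
At -3: a pole of order 1; residue 6436/185.

Denominator factor (w + 3): pole of order 1 at -3, modulus 3.
The radius of convergence is the smallest modulus among the singular points: 3.
At the order-1 pole -3 set g(w) = (w - (-3))*f(w) = 29*w**2/10 - 27*w/37 + 13/2.
Simple pole: residue = g(a) at a = -3, which is 6436/185.


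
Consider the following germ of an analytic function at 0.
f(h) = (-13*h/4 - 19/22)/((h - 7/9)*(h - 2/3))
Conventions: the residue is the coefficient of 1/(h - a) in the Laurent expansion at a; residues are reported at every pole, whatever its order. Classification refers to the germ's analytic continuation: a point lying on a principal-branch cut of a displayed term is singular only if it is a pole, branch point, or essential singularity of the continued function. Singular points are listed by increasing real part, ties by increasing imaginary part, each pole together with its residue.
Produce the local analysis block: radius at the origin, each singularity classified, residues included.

Denominator factor (h - 7/9): pole of order 1 at 7/9, modulus 7/9.
Denominator factor (h - 2/3): pole of order 1 at 2/3, modulus 2/3.
The radius of convergence is the smallest modulus among the singular points: 2/3.
At the order-1 pole 2/3 set g(h) = (h - (2/3))*f(h) = (-13*h/4 - 19/22)/(h - 7/9).
Simple pole: residue = g(a) at a = 2/3, which is 300/11.
At the order-1 pole 7/9 set g(h) = (h - (7/9))*f(h) = (-13*h/4 - 19/22)/(h - 2/3).
Simple pole: residue = g(a) at a = 7/9, which is -1343/44.
List the singular points by increasing real part (a conjugate pair: the negative imaginary part first).

Radius of convergence at 0: 2/3.
At 2/3: a pole of order 1; residue 300/11.
At 7/9: a pole of order 1; residue -1343/44.


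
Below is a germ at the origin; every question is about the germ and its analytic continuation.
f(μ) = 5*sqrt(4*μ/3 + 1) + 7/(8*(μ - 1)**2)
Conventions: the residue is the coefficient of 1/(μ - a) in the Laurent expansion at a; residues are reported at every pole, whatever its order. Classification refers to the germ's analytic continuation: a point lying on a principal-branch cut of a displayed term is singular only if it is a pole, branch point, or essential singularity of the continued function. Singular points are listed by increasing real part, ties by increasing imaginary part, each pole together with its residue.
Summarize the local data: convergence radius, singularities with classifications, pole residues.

Radius of convergence at 0: 3/4.
At -3/4: an algebraic (square-root) branch point.
At 1: a pole of order 2; residue 0.

Denominator factor (μ - 1)^2: pole of order 2 at 1, modulus 1.
Branch term (5)*sqrt(1 - μ/(-3/4)): its argument vanishes at μ = -3/4, a square-root branch point, modulus 3/4.
The radius of convergence is the smallest modulus among the singular points: 3/4.
The branch term is analytic at 1 and contributes nothing to the residue; only the rational part matters.
At the order-2 pole 1 set g(μ) = (μ - (1))^2*(rational part) = 7/8.
Order-2 pole: residue = g'(a); g'(1) = 0, so the residue is 0.
List the singular points by increasing real part (a conjugate pair: the negative imaginary part first).


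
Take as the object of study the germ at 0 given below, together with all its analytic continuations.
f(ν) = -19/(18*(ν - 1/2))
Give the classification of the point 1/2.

The denominator factor ν - 1/2 vanishes at 1/2 and appears to the power 1; the numerator there equals -19/18, nonzero, and no other factor vanishes.
Hence a pole whose order is the multiplicity, 1.

The point is a pole of order 1.


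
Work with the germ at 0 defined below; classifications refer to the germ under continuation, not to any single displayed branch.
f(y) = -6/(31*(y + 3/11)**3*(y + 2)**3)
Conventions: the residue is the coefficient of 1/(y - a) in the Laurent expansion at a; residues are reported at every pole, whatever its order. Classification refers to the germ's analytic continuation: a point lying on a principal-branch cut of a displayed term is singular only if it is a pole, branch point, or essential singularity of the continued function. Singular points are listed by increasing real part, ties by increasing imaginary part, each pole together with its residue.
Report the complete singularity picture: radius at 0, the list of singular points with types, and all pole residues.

Radius of convergence at 0: 3/11.
At -2: a pole of order 3; residue 5797836/76759069.
At -3/11: a pole of order 3; residue -5797836/76759069.

Denominator factor (y + 2)^3: pole of order 3 at -2, modulus 2.
Denominator factor (y + 3/11)^3: pole of order 3 at -3/11, modulus 3/11.
The radius of convergence is the smallest modulus among the singular points: 3/11.
At the order-3 pole -2 set g(y) = (y - (-2))^3*f(y) = -6/(31*(y + 3/11)**3).
Order-3 pole: residue = g''(a)/2; g''(-2) = 11595672/76759069, so the residue is 5797836/76759069.
At the order-3 pole -3/11 set g(y) = (y - (-3/11))^3*f(y) = -6/(31*(y + 2)**3).
Order-3 pole: residue = g''(a)/2; g''(-3/11) = -11595672/76759069, so the residue is -5797836/76759069.
List the singular points by increasing real part (a conjugate pair: the negative imaginary part first).


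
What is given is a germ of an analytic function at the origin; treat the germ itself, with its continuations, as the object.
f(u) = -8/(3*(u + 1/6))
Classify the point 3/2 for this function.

Denominator factors: u + 1/6 = 5/3 at u = 3/2 — none vanishes.
So the germ continues analytically to 3/2.

The point is a regular point.


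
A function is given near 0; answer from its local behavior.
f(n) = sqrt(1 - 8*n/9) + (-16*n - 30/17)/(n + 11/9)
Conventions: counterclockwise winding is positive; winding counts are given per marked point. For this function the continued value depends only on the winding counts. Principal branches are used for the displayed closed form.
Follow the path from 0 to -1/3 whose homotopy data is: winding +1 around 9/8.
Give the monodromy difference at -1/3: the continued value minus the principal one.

Continued minus principal equals -(2/9)*sqrt(105).

The rational part is single-valued and drops out of the difference; each branch term changes only by its own monodromy.
(1)*sqrt(1 - n/(9/8)): winding +1 is odd, the square root flips sign, contributing -2*(1)*sqrt(1 - (-1/3)/(9/8)) = -2*(1)*sqrt(35/27) = -(2/9)*sqrt(105).
Summing the contributions at n = -1/3 gives -(2/9)*sqrt(105).


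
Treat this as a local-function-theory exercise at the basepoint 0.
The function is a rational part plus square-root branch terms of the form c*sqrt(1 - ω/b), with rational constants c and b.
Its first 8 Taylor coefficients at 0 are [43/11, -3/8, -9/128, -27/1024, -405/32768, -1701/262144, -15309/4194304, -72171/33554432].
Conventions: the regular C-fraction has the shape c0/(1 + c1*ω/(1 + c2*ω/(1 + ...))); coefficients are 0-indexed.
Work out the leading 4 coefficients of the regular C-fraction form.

The regular C-fraction coefficients are [43/11, 33/344, -195/688, -129/1040].

Taylor coefficients (read off): a_0 = 43/11, a_1 = -3/8, a_2 = -9/128, a_3 = -27/1024.
c0 = a_0 = 43/11. Peel one level at a time: if S = 1 + c*ω/S' with S'(0) = 1, then c is the ω-coefficient of S and S' = c*ω/(S - 1).
S_1 = c0/f = 1 + (33/344)*ω + (6435/236672)*ω^2 + ...; c1 = 33/344.
S_2 = c1*ω/(S_1 - 1) = 1 + (-195/688)*ω + (-9/256)*ω^2 + ...; c2 = -195/688.
S_3 = c2*ω/(S_2 - 1) = 1 + (-129/1040)*ω + ...; c3 = -129/1040.


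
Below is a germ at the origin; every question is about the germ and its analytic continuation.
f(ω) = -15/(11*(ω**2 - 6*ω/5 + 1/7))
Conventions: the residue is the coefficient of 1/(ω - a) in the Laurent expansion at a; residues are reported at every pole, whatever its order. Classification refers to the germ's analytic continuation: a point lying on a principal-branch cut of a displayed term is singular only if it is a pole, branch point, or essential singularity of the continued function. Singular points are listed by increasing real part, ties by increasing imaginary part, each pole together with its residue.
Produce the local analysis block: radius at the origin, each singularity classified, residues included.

Radius of convergence at 0: 3/5 - (1/35)*sqrt(266).
At 3/5 - (1/35)*sqrt(266): a pole of order 1; residue (75/836)*sqrt(266).
At 3/5 + (1/35)*sqrt(266): a pole of order 1; residue -(75/836)*sqrt(266).

Denominator factor (ω**2 - 6*ω/5 + 1/7): discriminant 152/175, real irrational roots 3/5 + (1/35)*sqrt(266) and 3/5 - (1/35)*sqrt(266); poles of order 1, moduli 3/5 + (1/35)*sqrt(266) and 3/5 - (1/35)*sqrt(266).
The radius of convergence is the smallest modulus among the singular points: 3/5 - (1/35)*sqrt(266).
The factor ω**2 - 6*ω/5 + 1/7 splits as (ω - a)(ω - a') with a = 3/5 - (1/35)*sqrt(266), a' = 3/5 + (1/35)*sqrt(266). At the order-1 pole a set g(ω) = (ω - a)*f(ω) = [-15/11] / (ω - a').
Simple pole: residue = g(a) at a = 3/5 - (1/35)*sqrt(266), which is (75/836)*sqrt(266).
The factor ω**2 - 6*ω/5 + 1/7 splits as (ω - a)(ω - a') with a = 3/5 + (1/35)*sqrt(266), a' = 3/5 - (1/35)*sqrt(266). At the order-1 pole a set g(ω) = (ω - a)*f(ω) = [-15/11] / (ω - a').
Simple pole: residue = g(a) at a = 3/5 + (1/35)*sqrt(266), which is -(75/836)*sqrt(266).
List the singular points by increasing real part (a conjugate pair: the negative imaginary part first).


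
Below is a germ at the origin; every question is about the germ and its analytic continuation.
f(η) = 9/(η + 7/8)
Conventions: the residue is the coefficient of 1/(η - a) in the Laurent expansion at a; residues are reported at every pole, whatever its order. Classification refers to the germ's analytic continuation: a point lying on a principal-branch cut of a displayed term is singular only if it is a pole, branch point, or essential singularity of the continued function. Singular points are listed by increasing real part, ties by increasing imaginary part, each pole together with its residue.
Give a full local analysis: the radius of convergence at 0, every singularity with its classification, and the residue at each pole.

Radius of convergence at 0: 7/8.
At -7/8: a pole of order 1; residue 9.

Denominator factor (η + 7/8): pole of order 1 at -7/8, modulus 7/8.
The radius of convergence is the smallest modulus among the singular points: 7/8.
At the order-1 pole -7/8 set g(η) = (η - (-7/8))*f(η) = 9.
Simple pole: residue = g(a) at a = -7/8, which is 9.


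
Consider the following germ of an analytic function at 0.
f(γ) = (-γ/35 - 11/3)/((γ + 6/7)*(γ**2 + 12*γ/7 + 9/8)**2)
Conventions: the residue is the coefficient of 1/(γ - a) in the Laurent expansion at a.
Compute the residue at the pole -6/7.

At the order-1 pole -6/7 set g(γ) = (γ - (-6/7))*f(γ) = (-γ/35 - 11/3)/(γ**2 + 12*γ/7 + 9/8)**2.
Simple pole: residue = g(a) at a = -6/7, which is -8395072/351135.

The residue is -8395072/351135.


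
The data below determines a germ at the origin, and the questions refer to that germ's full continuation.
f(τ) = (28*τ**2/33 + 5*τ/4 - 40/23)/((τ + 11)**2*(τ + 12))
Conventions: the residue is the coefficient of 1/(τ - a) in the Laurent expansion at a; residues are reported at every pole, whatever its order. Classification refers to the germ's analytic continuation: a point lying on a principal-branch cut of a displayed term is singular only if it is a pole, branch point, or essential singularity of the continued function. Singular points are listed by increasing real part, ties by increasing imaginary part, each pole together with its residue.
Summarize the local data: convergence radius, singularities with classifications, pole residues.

Radius of convergence at 0: 11.
At -12: a pole of order 1; residue 26677/253.
At -11: a pole of order 2; residue -7217/69.

Denominator factor (τ + 12): pole of order 1 at -12, modulus 12.
Denominator factor (τ + 11)^2: pole of order 2 at -11, modulus 11.
The radius of convergence is the smallest modulus among the singular points: 11.
At the order-1 pole -12 set g(τ) = (τ - (-12))*f(τ) = (28*τ**2/33 + 5*τ/4 - 40/23)/(τ + 11)**2.
Simple pole: residue = g(a) at a = -12, which is 26677/253.
At the order-2 pole -11 set g(τ) = (τ - (-11))^2*f(τ) = (28*τ**2/33 + 5*τ/4 - 40/23)/(τ + 12).
Order-2 pole: residue = g'(a); g'(-11) = -7217/69, so the residue is -7217/69.
List the singular points by increasing real part (a conjugate pair: the negative imaginary part first).


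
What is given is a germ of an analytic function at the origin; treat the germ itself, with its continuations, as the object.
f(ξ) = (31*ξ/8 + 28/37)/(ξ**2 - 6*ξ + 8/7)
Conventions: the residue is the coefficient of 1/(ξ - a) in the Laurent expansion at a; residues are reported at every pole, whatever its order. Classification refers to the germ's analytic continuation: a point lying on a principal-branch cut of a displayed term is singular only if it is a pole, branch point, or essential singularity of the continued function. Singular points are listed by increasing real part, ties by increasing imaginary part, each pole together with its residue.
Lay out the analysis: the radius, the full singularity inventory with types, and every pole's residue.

Radius of convergence at 0: 3 - (1/7)*sqrt(385).
At 3 - (1/7)*sqrt(385): a pole of order 1; residue 31/16 - (733/6512)*sqrt(385).
At 3 + (1/7)*sqrt(385): a pole of order 1; residue 31/16 + (733/6512)*sqrt(385).

Denominator factor (ξ**2 - 6*ξ + 8/7): discriminant 220/7, real irrational roots 3 + (1/7)*sqrt(385) and 3 - (1/7)*sqrt(385); poles of order 1, moduli 3 + (1/7)*sqrt(385) and 3 - (1/7)*sqrt(385).
The radius of convergence is the smallest modulus among the singular points: 3 - (1/7)*sqrt(385).
The factor ξ**2 - 6*ξ + 8/7 splits as (ξ - a)(ξ - a') with a = 3 - (1/7)*sqrt(385), a' = 3 + (1/7)*sqrt(385). At the order-1 pole a set g(ξ) = (ξ - a)*f(ξ) = [31*ξ/8 + 28/37] / (ξ - a').
Simple pole: residue = g(a) at a = 3 - (1/7)*sqrt(385), which is 31/16 - (733/6512)*sqrt(385).
The factor ξ**2 - 6*ξ + 8/7 splits as (ξ - a)(ξ - a') with a = 3 + (1/7)*sqrt(385), a' = 3 - (1/7)*sqrt(385). At the order-1 pole a set g(ξ) = (ξ - a)*f(ξ) = [31*ξ/8 + 28/37] / (ξ - a').
Simple pole: residue = g(a) at a = 3 + (1/7)*sqrt(385), which is 31/16 + (733/6512)*sqrt(385).
List the singular points by increasing real part (a conjugate pair: the negative imaginary part first).
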